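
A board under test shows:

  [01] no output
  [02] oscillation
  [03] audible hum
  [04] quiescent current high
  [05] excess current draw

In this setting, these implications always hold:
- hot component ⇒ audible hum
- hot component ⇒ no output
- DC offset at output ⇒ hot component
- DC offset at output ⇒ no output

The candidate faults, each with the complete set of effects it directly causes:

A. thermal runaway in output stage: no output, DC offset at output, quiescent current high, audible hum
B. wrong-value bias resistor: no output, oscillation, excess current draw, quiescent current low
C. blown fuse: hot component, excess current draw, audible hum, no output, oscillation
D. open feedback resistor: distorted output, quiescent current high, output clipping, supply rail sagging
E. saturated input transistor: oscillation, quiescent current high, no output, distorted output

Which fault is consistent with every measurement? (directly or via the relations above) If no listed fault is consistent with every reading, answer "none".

none

For each candidate, compare predicted effects to what was observed:
(A) thermal runaway in output stage — no output +; oscillation -; audible hum +; quiescent current high +; excess current draw -
(B) wrong-value bias resistor — fails on audible hum, quiescent current high (predicts quiescent current low, not quiescent current high)
(C) blown fuse — does not account for quiescent current high
(D) open feedback resistor — no output -; oscillation -; audible hum -; quiescent current high +; excess current draw -
(E) saturated input transistor — does not account for audible hum, excess current draw
No candidate is consistent with all observations.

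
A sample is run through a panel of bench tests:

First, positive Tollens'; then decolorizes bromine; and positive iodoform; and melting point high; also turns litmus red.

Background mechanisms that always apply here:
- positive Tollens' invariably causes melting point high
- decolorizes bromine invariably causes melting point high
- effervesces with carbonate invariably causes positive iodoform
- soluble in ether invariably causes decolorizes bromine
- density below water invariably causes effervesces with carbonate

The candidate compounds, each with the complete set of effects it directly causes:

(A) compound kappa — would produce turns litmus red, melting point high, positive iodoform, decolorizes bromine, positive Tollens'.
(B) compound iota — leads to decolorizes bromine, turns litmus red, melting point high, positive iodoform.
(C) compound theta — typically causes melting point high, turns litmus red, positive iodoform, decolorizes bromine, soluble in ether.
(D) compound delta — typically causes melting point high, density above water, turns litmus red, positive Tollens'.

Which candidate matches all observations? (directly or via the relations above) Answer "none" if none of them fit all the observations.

A

Testing each hypothesis:
(A) compound kappa — accounts for every observation
(B) compound iota — positive Tollens' miss; decolorizes bromine match; positive iodoform match; melting point high match; turns litmus red match
(C) compound theta — positive Tollens' miss; decolorizes bromine match; positive iodoform match; melting point high match; turns litmus red match
(D) compound delta — does not account for decolorizes bromine, positive iodoform
Only (A) is consistent with every observation.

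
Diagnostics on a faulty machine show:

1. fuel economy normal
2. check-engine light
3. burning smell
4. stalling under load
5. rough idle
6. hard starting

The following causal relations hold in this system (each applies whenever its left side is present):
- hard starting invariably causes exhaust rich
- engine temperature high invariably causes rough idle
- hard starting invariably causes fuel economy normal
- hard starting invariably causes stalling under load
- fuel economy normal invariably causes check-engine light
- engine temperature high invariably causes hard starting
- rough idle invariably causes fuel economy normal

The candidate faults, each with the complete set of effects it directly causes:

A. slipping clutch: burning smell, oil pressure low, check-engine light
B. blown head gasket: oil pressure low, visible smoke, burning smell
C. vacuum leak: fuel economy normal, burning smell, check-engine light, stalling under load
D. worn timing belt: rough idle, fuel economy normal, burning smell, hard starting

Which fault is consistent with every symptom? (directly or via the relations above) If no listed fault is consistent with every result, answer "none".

D

Testing each hypothesis:
(A) slipping clutch — fuel economy normal ✗; check-engine light ✓; burning smell ✓; stalling under load ✗; rough idle ✗; hard starting ✗
(B) blown head gasket — does not account for fuel economy normal, check-engine light, stalling under load, rough idle, hard starting
(C) vacuum leak — does not account for rough idle, hard starting
(D) worn timing belt — fuel economy normal ✓; check-engine light ✓ (by fuel economy normal → check-engine light); burning smell ✓; stalling under load ✓ (by hard starting → stalling under load); rough idle ✓; hard starting ✓
(D) alone accounts for all the evidence.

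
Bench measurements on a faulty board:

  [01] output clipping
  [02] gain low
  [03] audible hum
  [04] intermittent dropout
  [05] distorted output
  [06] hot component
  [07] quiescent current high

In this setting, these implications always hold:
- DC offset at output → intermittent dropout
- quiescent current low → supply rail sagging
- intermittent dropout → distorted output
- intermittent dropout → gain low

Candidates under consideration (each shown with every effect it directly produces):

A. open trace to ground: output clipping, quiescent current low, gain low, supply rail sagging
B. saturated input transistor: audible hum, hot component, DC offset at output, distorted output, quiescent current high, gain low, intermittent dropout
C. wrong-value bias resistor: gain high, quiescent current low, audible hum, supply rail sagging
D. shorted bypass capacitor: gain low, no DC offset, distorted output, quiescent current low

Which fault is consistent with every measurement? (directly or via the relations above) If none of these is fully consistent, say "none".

Testing each hypothesis:
(A) open trace to ground — output clipping ✓; gain low ✓; audible hum ✗; intermittent dropout ✗; distorted output ✗; hot component ✗; quiescent current high ✗
(B) saturated input transistor — does not account for output clipping
(C) wrong-value bias resistor — output clipping ✗; gain low ✗; audible hum ✓; intermittent dropout ✗; distorted output ✗; hot component ✗; quiescent current high ✗
(D) shorted bypass capacitor — output clipping ✗; gain low ✓; audible hum ✗; intermittent dropout ✗; distorted output ✓; hot component ✗; quiescent current high ✗
None of the listed candidates fits everything.

none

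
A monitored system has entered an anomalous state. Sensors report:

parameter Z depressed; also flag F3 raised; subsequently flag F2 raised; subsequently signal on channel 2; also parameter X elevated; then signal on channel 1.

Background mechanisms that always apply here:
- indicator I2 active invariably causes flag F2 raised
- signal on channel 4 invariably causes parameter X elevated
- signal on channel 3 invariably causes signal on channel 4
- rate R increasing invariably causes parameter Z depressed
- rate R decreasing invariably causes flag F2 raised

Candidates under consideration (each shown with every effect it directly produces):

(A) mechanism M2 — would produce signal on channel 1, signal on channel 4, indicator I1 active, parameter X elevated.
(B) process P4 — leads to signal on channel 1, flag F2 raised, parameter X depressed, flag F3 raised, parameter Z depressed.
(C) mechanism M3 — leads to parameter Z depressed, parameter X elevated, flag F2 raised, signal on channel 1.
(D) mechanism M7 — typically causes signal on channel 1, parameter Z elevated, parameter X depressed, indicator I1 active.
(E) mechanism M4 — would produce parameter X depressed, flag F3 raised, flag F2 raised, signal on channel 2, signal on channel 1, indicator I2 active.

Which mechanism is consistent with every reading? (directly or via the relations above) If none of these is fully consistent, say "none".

none

Checking each candidate against the observations:
(A) mechanism M2 — parameter Z depressed ✗; flag F3 raised ✗; flag F2 raised ✗; signal on channel 2 ✗; parameter X elevated ✓; signal on channel 1 ✓
(B) process P4 — parameter Z depressed ✓; flag F3 raised ✓; flag F2 raised ✓; signal on channel 2 ✗; parameter X elevated ✗; signal on channel 1 ✓
(C) mechanism M3 — does not account for flag F3 raised, signal on channel 2
(D) mechanism M7 — parameter Z depressed ✗; flag F3 raised ✗; flag F2 raised ✗; signal on channel 2 ✗; parameter X elevated ✗; signal on channel 1 ✓
(E) mechanism M4 — fails on parameter Z depressed, parameter X elevated (predicts parameter X depressed, not parameter X elevated)
Every candidate fails on at least one observation.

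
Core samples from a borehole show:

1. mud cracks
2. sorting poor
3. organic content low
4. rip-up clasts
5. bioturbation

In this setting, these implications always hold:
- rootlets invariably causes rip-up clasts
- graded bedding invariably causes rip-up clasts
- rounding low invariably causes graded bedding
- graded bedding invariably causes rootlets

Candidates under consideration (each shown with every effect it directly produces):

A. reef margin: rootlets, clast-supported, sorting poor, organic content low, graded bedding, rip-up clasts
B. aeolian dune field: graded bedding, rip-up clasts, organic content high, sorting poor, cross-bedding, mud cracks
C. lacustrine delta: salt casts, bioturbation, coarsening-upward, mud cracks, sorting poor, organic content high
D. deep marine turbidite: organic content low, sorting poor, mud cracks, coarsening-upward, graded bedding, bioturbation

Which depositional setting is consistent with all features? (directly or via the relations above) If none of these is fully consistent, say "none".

D

For each candidate, compare predicted effects to what was observed:
(A) reef margin — does not account for mud cracks, bioturbation
(B) aeolian dune field — mud cracks +; sorting poor +; organic content low -; rip-up clasts +; bioturbation -
(C) lacustrine delta — mud cracks +; sorting poor +; organic content low -; rip-up clasts -; bioturbation +
(D) deep marine turbidite — accounts for every observation (rip-up clasts via graded bedding → rip-up clasts)
(D) alone accounts for all the evidence.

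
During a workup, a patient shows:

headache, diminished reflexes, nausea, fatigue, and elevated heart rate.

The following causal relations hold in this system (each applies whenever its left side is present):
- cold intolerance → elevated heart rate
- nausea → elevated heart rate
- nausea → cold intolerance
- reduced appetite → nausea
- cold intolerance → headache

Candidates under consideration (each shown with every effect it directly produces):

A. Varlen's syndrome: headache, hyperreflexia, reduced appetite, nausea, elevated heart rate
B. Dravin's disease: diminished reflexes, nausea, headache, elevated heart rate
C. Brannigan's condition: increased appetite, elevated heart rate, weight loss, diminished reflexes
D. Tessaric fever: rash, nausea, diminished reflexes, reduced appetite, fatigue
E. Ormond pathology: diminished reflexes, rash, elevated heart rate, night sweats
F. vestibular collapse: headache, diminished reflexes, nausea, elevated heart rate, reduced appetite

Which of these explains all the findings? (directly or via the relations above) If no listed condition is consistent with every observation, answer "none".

D

For each candidate, compare predicted effects to what was observed:
(A) Varlen's syndrome — fails on diminished reflexes, fatigue (predicts hyperreflexia, not diminished reflexes)
(B) Dravin's disease — headache +; diminished reflexes +; nausea +; fatigue -; elevated heart rate +
(C) Brannigan's condition — does not account for headache, nausea, fatigue
(D) Tessaric fever — accounts for every observation (headache via nausea → cold intolerance → headache)
(E) Ormond pathology — does not account for headache, nausea, fatigue
(F) vestibular collapse — headache +; diminished reflexes +; nausea +; fatigue -; elevated heart rate +
(D) alone accounts for all the evidence.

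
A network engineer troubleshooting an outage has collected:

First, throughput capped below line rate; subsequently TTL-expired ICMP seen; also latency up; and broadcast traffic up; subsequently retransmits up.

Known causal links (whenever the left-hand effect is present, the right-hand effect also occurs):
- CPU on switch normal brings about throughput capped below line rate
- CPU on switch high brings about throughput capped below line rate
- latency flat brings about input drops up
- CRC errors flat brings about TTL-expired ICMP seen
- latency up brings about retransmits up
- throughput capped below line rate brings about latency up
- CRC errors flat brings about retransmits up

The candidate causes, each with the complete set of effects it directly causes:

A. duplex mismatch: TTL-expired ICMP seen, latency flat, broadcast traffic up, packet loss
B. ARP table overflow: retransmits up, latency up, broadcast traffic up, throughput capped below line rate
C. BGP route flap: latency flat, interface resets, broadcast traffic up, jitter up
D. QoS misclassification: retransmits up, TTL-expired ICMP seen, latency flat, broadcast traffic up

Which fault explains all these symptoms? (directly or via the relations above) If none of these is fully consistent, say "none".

Testing each hypothesis:
(A) duplex mismatch — throughput capped below line rate ✗; TTL-expired ICMP seen ✓; latency up ✗; broadcast traffic up ✓; retransmits up ✗
(B) ARP table overflow — throughput capped below line rate ✓; TTL-expired ICMP seen ✗; latency up ✓; broadcast traffic up ✓; retransmits up ✓
(C) BGP route flap — fails on throughput capped below line rate, TTL-expired ICMP seen, latency up, retransmits up (predicts latency flat, not latency up)
(D) QoS misclassification — fails on throughput capped below line rate, latency up (predicts latency flat, not latency up)
Every candidate fails on at least one observation.

none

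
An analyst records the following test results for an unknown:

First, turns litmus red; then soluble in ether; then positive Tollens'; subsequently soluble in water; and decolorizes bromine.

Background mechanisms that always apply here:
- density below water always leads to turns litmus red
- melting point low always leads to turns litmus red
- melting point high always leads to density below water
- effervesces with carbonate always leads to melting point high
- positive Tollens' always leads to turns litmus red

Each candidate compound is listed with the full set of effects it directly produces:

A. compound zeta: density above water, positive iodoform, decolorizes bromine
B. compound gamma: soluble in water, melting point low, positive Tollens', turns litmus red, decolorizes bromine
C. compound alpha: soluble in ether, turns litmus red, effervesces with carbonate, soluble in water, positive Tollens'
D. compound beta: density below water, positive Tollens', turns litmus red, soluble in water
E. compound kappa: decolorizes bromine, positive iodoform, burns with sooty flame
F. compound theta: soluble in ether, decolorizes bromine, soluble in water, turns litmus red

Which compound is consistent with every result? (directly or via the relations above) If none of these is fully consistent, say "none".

none

Per-candidate check:
(A) compound zeta — turns litmus red NO; soluble in ether NO; positive Tollens' NO; soluble in water NO; decolorizes bromine yes
(B) compound gamma — turns litmus red yes; soluble in ether NO; positive Tollens' yes; soluble in water yes; decolorizes bromine yes
(C) compound alpha — turns litmus red yes; soluble in ether yes; positive Tollens' yes; soluble in water yes; decolorizes bromine NO
(D) compound beta — turns litmus red yes; soluble in ether NO; positive Tollens' yes; soluble in water yes; decolorizes bromine NO
(E) compound kappa — turns litmus red NO; soluble in ether NO; positive Tollens' NO; soluble in water NO; decolorizes bromine yes
(F) compound theta — turns litmus red yes; soluble in ether yes; positive Tollens' NO; soluble in water yes; decolorizes bromine yes
Every candidate fails on at least one observation.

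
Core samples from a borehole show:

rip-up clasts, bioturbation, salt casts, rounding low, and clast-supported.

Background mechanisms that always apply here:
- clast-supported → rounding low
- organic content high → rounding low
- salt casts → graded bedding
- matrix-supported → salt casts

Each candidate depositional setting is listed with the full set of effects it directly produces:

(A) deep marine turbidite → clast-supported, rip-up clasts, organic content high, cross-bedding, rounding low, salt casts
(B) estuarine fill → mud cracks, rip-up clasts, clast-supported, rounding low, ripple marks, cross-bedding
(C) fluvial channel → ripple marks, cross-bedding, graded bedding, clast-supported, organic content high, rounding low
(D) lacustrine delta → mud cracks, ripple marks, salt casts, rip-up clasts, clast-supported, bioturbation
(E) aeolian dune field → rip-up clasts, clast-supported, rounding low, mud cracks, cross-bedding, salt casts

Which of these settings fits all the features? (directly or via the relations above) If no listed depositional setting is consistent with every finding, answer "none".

D

Per-candidate check:
(A) deep marine turbidite — rip-up clasts yes; bioturbation NO; salt casts yes; rounding low yes; clast-supported yes
(B) estuarine fill — rip-up clasts yes; bioturbation NO; salt casts NO; rounding low yes; clast-supported yes
(C) fluvial channel — rip-up clasts NO; bioturbation NO; salt casts NO; rounding low yes; clast-supported yes
(D) lacustrine delta — accounts for every observation (rounding low through clast-supported → rounding low)
(E) aeolian dune field — rip-up clasts yes; bioturbation NO; salt casts yes; rounding low yes; clast-supported yes
(D) alone accounts for all the evidence.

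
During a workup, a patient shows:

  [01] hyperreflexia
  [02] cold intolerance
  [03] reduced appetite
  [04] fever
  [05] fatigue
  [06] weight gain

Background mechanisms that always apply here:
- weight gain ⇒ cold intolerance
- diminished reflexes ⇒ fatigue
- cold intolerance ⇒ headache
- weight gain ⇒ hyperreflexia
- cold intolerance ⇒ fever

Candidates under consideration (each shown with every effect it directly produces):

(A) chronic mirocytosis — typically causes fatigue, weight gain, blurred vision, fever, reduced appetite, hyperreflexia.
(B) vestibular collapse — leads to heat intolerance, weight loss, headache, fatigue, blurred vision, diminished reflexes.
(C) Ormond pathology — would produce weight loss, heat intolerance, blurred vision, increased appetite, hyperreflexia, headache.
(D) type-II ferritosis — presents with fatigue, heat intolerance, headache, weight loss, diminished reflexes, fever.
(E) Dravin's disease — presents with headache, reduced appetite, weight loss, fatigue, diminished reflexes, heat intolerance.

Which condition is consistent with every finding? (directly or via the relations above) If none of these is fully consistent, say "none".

Per-candidate check:
(A) chronic mirocytosis — accounts for every observation (cold intolerance through weight gain → cold intolerance)
(B) vestibular collapse — hyperreflexia miss; cold intolerance miss; reduced appetite miss; fever miss; fatigue match; weight gain miss
(C) Ormond pathology — hyperreflexia match; cold intolerance miss; reduced appetite miss; fever miss; fatigue miss; weight gain miss
(D) type-II ferritosis — fails on hyperreflexia, cold intolerance, reduced appetite, weight gain (predicts diminished reflexes, not hyperreflexia; predicts heat intolerance, not cold intolerance; predicts weight loss, not weight gain)
(E) Dravin's disease — fails on hyperreflexia, cold intolerance, fever, weight gain (predicts diminished reflexes, not hyperreflexia; predicts heat intolerance, not cold intolerance; predicts weight loss, not weight gain)
Only (A) is consistent with every observation.

A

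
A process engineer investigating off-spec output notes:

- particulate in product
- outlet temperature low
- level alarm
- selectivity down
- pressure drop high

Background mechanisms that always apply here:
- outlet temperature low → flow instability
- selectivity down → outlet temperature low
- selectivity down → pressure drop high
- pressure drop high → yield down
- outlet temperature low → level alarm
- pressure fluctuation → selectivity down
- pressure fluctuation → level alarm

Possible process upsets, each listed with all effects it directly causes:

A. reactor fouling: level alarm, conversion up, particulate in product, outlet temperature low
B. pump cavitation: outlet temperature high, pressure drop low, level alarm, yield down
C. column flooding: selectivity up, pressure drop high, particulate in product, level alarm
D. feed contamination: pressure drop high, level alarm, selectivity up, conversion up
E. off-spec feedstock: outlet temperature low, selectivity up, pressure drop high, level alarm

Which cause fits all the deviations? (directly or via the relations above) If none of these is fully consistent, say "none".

Testing each hypothesis:
(A) reactor fouling — particulate in product +; outlet temperature low +; level alarm +; selectivity down -; pressure drop high -
(B) pump cavitation — particulate in product -; outlet temperature low -; level alarm +; selectivity down -; pressure drop high -
(C) column flooding — fails on outlet temperature low, selectivity down (predicts selectivity up, not selectivity down)
(D) feed contamination — fails on particulate in product, outlet temperature low, selectivity down (predicts selectivity up, not selectivity down)
(E) off-spec feedstock — particulate in product -; outlet temperature low +; level alarm +; selectivity down -; pressure drop high +
No candidate is consistent with all observations.

none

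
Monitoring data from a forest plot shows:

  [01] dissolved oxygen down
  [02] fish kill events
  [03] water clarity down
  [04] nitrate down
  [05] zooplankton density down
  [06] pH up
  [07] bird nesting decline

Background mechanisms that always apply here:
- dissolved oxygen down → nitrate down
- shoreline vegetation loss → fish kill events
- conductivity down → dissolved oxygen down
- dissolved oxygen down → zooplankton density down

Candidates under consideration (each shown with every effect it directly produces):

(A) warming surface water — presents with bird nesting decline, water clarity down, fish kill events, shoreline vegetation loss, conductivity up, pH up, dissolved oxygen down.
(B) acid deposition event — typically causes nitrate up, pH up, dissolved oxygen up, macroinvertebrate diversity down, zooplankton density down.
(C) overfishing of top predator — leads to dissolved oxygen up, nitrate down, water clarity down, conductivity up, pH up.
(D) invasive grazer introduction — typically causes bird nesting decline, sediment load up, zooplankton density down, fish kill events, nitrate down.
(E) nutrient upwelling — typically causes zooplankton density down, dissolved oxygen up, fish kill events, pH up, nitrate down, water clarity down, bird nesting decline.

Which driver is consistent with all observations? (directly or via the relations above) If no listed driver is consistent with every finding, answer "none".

A

For each candidate, compare predicted effects to what was observed:
(A) warming surface water — accounts for every observation (nitrate down by dissolved oxygen down → nitrate down)
(B) acid deposition event — fails on dissolved oxygen down, fish kill events, water clarity down, nitrate down, bird nesting decline (predicts dissolved oxygen up, not dissolved oxygen down; predicts nitrate up, not nitrate down)
(C) overfishing of top predator — fails on dissolved oxygen down, fish kill events, zooplankton density down, bird nesting decline (predicts dissolved oxygen up, not dissolved oxygen down)
(D) invasive grazer introduction — does not account for dissolved oxygen down, water clarity down, pH up
(E) nutrient upwelling — dissolved oxygen down ✗; fish kill events ✓; water clarity down ✓; nitrate down ✓; zooplankton density down ✓; pH up ✓; bird nesting decline ✓
Only (A) is consistent with every observation.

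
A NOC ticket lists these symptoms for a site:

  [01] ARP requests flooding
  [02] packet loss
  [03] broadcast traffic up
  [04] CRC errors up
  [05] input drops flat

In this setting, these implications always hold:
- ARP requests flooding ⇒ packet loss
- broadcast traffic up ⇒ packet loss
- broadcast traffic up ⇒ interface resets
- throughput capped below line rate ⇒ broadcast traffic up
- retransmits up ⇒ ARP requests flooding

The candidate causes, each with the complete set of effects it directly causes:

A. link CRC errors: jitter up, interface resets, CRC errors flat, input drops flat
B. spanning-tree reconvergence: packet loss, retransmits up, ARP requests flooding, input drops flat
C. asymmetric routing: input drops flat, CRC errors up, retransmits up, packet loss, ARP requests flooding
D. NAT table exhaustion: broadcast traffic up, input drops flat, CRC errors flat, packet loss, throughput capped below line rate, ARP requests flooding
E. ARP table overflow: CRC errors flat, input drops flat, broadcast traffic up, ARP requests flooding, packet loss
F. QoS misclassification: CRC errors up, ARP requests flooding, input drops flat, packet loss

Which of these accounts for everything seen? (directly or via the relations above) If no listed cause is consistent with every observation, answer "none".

Checking each candidate against the observations:
(A) link CRC errors — ARP requests flooding -; packet loss -; broadcast traffic up -; CRC errors up -; input drops flat +
(B) spanning-tree reconvergence — ARP requests flooding +; packet loss +; broadcast traffic up -; CRC errors up -; input drops flat +
(C) asymmetric routing — does not account for broadcast traffic up
(D) NAT table exhaustion — fails on CRC errors up (predicts CRC errors flat, not CRC errors up)
(E) ARP table overflow — fails on CRC errors up (predicts CRC errors flat, not CRC errors up)
(F) QoS misclassification — ARP requests flooding +; packet loss +; broadcast traffic up -; CRC errors up +; input drops flat +
Every candidate fails on at least one observation.

none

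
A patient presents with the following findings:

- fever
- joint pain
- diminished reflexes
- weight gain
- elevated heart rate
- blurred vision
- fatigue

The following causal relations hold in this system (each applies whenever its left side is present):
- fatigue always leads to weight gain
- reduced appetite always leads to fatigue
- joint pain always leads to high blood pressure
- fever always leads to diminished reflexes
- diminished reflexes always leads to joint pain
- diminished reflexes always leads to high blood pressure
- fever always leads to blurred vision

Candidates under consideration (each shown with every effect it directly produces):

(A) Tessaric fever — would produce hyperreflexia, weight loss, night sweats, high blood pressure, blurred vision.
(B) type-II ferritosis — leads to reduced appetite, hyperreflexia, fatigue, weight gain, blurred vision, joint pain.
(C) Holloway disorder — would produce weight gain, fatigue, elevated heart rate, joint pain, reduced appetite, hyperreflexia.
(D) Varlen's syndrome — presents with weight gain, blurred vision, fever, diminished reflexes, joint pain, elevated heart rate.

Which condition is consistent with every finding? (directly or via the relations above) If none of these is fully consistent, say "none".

none

Checking each candidate against the observations:
(A) Tessaric fever — fails on fever, joint pain, diminished reflexes, weight gain, elevated heart rate, fatigue (predicts hyperreflexia, not diminished reflexes; predicts weight loss, not weight gain)
(B) type-II ferritosis — fails on fever, diminished reflexes, elevated heart rate (predicts hyperreflexia, not diminished reflexes)
(C) Holloway disorder — fails on fever, diminished reflexes, blurred vision (predicts hyperreflexia, not diminished reflexes)
(D) Varlen's syndrome — does not account for fatigue
No candidate is consistent with all observations.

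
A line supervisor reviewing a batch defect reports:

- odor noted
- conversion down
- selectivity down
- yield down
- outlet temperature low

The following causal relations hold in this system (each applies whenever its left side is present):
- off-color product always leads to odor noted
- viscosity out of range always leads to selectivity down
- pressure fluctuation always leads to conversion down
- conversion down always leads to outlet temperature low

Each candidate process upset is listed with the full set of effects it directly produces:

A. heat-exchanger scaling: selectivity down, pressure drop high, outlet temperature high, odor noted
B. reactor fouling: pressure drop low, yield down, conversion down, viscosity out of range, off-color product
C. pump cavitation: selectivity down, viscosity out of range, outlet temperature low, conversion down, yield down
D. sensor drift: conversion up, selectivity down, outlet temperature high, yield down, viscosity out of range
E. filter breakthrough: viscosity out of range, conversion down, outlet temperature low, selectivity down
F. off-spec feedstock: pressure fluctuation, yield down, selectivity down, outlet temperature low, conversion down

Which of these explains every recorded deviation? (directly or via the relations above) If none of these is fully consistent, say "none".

Checking each candidate against the observations:
(A) heat-exchanger scaling — odor noted match; conversion down miss; selectivity down match; yield down miss; outlet temperature low miss
(B) reactor fouling — odor noted match (by off-color product → odor noted); conversion down match; selectivity down match (by viscosity out of range → selectivity down); yield down match; outlet temperature low match (by conversion down → outlet temperature low)
(C) pump cavitation — does not account for odor noted
(D) sensor drift — fails on odor noted, conversion down, outlet temperature low (predicts conversion up, not conversion down; predicts outlet temperature high, not outlet temperature low)
(E) filter breakthrough — does not account for odor noted, yield down
(F) off-spec feedstock — does not account for odor noted
(B) alone accounts for all the evidence.

B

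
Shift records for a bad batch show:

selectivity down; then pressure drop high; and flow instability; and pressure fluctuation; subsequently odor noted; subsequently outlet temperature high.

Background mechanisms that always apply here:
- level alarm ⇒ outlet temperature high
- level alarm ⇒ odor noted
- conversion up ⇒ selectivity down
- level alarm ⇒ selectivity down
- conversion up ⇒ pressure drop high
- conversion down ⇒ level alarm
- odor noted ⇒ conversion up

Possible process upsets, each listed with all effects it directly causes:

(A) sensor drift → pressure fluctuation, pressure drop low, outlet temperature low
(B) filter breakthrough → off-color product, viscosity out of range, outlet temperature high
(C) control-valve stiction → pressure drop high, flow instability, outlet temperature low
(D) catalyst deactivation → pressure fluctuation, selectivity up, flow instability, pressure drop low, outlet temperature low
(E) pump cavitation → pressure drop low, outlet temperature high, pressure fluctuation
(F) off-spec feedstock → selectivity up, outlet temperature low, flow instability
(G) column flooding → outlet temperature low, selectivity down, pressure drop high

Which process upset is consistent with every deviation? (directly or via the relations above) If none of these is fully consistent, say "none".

For each candidate, compare predicted effects to what was observed:
(A) sensor drift — selectivity down ✗; pressure drop high ✗; flow instability ✗; pressure fluctuation ✓; odor noted ✗; outlet temperature high ✗
(B) filter breakthrough — does not account for selectivity down, pressure drop high, flow instability, pressure fluctuation, odor noted
(C) control-valve stiction — fails on selectivity down, pressure fluctuation, odor noted, outlet temperature high (predicts outlet temperature low, not outlet temperature high)
(D) catalyst deactivation — selectivity down ✗; pressure drop high ✗; flow instability ✓; pressure fluctuation ✓; odor noted ✗; outlet temperature high ✗
(E) pump cavitation — selectivity down ✗; pressure drop high ✗; flow instability ✗; pressure fluctuation ✓; odor noted ✗; outlet temperature high ✓
(F) off-spec feedstock — selectivity down ✗; pressure drop high ✗; flow instability ✓; pressure fluctuation ✗; odor noted ✗; outlet temperature high ✗
(G) column flooding — fails on flow instability, pressure fluctuation, odor noted, outlet temperature high (predicts outlet temperature low, not outlet temperature high)
Every candidate fails on at least one observation.

none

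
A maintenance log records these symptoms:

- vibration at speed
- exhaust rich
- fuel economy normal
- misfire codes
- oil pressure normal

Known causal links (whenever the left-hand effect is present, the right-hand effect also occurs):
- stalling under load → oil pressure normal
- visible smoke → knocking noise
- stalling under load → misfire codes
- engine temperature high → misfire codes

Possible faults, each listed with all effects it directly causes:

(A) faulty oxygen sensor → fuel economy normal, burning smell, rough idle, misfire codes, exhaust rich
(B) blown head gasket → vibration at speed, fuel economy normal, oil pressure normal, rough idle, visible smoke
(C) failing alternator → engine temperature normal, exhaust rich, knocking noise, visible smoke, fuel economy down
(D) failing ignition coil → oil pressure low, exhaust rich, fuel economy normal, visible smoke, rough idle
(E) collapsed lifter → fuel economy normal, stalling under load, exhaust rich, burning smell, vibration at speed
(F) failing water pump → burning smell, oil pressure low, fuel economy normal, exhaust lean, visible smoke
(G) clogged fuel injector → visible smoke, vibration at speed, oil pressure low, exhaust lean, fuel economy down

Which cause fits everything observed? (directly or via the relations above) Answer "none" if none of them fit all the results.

Checking each candidate against the observations:
(A) faulty oxygen sensor — does not account for vibration at speed, oil pressure normal
(B) blown head gasket — vibration at speed ✓; exhaust rich ✗; fuel economy normal ✓; misfire codes ✗; oil pressure normal ✓
(C) failing alternator — fails on vibration at speed, fuel economy normal, misfire codes, oil pressure normal (predicts fuel economy down, not fuel economy normal)
(D) failing ignition coil — fails on vibration at speed, misfire codes, oil pressure normal (predicts oil pressure low, not oil pressure normal)
(E) collapsed lifter — vibration at speed ✓; exhaust rich ✓; fuel economy normal ✓; misfire codes ✓ (through stalling under load → misfire codes); oil pressure normal ✓ (through stalling under load → oil pressure normal)
(F) failing water pump — vibration at speed ✗; exhaust rich ✗; fuel economy normal ✓; misfire codes ✗; oil pressure normal ✗
(G) clogged fuel injector — vibration at speed ✓; exhaust rich ✗; fuel economy normal ✗; misfire codes ✗; oil pressure normal ✗
Only (E) is consistent with every observation.

E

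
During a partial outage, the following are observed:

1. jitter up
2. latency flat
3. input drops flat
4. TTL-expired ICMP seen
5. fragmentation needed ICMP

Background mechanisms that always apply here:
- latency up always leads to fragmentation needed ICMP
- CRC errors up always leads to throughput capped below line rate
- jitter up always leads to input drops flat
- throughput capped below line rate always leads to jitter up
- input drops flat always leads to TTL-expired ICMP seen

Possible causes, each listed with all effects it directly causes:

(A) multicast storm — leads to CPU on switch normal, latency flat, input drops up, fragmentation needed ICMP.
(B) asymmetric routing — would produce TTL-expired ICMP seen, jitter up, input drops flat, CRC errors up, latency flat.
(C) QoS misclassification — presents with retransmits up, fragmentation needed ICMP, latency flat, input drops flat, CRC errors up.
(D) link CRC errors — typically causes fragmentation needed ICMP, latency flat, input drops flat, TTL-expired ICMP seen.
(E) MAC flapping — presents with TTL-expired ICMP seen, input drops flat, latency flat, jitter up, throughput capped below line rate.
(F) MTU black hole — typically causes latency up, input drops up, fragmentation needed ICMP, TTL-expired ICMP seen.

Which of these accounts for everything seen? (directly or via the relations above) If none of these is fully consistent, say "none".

C

Per-candidate check:
(A) multicast storm — jitter up NO; latency flat yes; input drops flat NO; TTL-expired ICMP seen NO; fragmentation needed ICMP yes
(B) asymmetric routing — jitter up yes; latency flat yes; input drops flat yes; TTL-expired ICMP seen yes; fragmentation needed ICMP NO
(C) QoS misclassification — jitter up yes (via CRC errors up → throughput capped below line rate → jitter up); latency flat yes; input drops flat yes; TTL-expired ICMP seen yes (via input drops flat → TTL-expired ICMP seen); fragmentation needed ICMP yes
(D) link CRC errors — does not account for jitter up
(E) MAC flapping — jitter up yes; latency flat yes; input drops flat yes; TTL-expired ICMP seen yes; fragmentation needed ICMP NO
(F) MTU black hole — jitter up NO; latency flat NO; input drops flat NO; TTL-expired ICMP seen yes; fragmentation needed ICMP yes
(C) alone accounts for all the evidence.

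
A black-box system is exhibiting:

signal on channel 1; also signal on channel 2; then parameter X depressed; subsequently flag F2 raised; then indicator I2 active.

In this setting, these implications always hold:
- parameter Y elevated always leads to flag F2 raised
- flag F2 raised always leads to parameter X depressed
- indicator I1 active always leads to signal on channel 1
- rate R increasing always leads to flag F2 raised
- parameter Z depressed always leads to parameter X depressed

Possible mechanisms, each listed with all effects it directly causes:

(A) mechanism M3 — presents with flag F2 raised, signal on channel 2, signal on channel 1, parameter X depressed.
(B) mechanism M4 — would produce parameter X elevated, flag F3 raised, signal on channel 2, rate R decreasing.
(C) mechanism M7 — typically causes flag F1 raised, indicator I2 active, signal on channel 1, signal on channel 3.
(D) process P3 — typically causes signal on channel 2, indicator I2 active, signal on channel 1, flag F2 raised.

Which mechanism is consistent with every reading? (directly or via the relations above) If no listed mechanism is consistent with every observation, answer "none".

D

Testing each hypothesis:
(A) mechanism M3 — signal on channel 1 ✓; signal on channel 2 ✓; parameter X depressed ✓; flag F2 raised ✓; indicator I2 active ✗
(B) mechanism M4 — signal on channel 1 ✗; signal on channel 2 ✓; parameter X depressed ✗; flag F2 raised ✗; indicator I2 active ✗
(C) mechanism M7 — does not account for signal on channel 2, parameter X depressed, flag F2 raised
(D) process P3 — signal on channel 1 ✓; signal on channel 2 ✓; parameter X depressed ✓ (through flag F2 raised → parameter X depressed); flag F2 raised ✓; indicator I2 active ✓
Only (D) is consistent with every observation.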